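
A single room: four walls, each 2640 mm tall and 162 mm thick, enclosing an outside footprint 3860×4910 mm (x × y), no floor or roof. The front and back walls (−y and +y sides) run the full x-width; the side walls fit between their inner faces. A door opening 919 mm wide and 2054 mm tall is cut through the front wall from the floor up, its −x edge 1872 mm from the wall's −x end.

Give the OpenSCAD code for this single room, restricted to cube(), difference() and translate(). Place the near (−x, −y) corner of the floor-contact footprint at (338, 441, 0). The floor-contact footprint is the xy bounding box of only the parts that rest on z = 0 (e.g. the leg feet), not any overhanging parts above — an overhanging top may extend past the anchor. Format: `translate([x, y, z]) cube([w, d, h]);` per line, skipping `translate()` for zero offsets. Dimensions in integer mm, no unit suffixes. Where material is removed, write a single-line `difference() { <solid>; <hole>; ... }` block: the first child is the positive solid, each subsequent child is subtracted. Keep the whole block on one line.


difference() { translate([338, 441, 0]) cube([3860, 162, 2640]); translate([2210, 441, 0]) cube([919, 162, 2054]); }
translate([338, 5189, 0]) cube([3860, 162, 2640]);
translate([338, 603, 0]) cube([162, 4586, 2640]);
translate([4036, 603, 0]) cube([162, 4586, 2640]);


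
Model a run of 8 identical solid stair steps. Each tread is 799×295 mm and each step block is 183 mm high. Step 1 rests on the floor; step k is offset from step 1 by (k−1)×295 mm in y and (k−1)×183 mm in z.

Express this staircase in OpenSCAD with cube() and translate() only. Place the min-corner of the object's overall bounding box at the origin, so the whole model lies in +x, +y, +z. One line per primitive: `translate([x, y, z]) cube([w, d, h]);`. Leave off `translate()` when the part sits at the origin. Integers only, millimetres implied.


cube([799, 295, 183]);
translate([0, 295, 183]) cube([799, 295, 183]);
translate([0, 590, 366]) cube([799, 295, 183]);
translate([0, 885, 549]) cube([799, 295, 183]);
translate([0, 1180, 732]) cube([799, 295, 183]);
translate([0, 1475, 915]) cube([799, 295, 183]);
translate([0, 1770, 1098]) cube([799, 295, 183]);
translate([0, 2065, 1281]) cube([799, 295, 183]);


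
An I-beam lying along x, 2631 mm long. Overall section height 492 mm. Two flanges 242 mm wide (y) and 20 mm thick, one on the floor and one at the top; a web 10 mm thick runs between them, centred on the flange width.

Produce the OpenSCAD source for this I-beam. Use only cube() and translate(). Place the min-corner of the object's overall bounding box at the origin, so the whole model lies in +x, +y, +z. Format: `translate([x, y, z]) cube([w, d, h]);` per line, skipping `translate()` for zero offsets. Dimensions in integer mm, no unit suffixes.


cube([2631, 242, 20]);
translate([0, 116, 20]) cube([2631, 10, 452]);
translate([0, 0, 472]) cube([2631, 242, 20]);


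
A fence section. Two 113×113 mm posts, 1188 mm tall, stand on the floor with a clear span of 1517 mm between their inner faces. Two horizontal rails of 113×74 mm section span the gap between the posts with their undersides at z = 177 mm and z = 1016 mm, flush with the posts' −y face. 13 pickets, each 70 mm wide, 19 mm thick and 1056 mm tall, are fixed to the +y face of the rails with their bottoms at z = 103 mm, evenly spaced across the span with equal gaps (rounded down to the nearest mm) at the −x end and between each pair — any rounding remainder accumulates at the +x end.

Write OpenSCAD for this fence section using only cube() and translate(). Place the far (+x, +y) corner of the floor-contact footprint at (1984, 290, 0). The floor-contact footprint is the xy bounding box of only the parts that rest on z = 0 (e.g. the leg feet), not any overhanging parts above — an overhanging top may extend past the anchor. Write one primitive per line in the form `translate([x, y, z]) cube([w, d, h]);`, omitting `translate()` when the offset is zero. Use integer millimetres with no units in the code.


translate([241, 177, 0]) cube([113, 113, 1188]);
translate([1871, 177, 0]) cube([113, 113, 1188]);
translate([354, 177, 177]) cube([1517, 113, 74]);
translate([354, 177, 1016]) cube([1517, 113, 74]);
translate([397, 290, 103]) cube([70, 19, 1056]);
translate([510, 290, 103]) cube([70, 19, 1056]);
translate([623, 290, 103]) cube([70, 19, 1056]);
translate([736, 290, 103]) cube([70, 19, 1056]);
translate([849, 290, 103]) cube([70, 19, 1056]);
translate([962, 290, 103]) cube([70, 19, 1056]);
translate([1075, 290, 103]) cube([70, 19, 1056]);
translate([1188, 290, 103]) cube([70, 19, 1056]);
translate([1301, 290, 103]) cube([70, 19, 1056]);
translate([1414, 290, 103]) cube([70, 19, 1056]);
translate([1527, 290, 103]) cube([70, 19, 1056]);
translate([1640, 290, 103]) cube([70, 19, 1056]);
translate([1753, 290, 103]) cube([70, 19, 1056]);


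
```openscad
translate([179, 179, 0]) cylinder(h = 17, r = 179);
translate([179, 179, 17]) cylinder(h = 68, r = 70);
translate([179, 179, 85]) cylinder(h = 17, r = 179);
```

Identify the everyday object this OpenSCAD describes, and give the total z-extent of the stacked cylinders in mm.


A spool. The overall height is 102 mm.

Three coaxial cylinders, large–small–large — a spool. Two 17 mm flanges and a 68 mm core give 17 + 68 + 17 = 102 mm.


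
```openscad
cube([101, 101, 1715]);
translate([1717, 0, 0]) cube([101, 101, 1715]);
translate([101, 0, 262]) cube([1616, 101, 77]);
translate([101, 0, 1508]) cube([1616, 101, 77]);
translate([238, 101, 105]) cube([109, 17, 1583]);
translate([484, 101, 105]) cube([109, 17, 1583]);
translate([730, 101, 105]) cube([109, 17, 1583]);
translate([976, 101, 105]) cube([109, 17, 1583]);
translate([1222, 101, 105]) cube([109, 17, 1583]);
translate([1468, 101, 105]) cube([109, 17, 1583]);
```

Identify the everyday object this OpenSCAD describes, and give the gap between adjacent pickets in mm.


A fence section. The picket gap is 137 mm.

Two posts, two rails, 6 pickets — a fence section. Span 1616 mm holds 6 pickets of 109 mm with 7 equal gaps: ⌊(1616 − 6·109) / 7⌋ = 137 mm.


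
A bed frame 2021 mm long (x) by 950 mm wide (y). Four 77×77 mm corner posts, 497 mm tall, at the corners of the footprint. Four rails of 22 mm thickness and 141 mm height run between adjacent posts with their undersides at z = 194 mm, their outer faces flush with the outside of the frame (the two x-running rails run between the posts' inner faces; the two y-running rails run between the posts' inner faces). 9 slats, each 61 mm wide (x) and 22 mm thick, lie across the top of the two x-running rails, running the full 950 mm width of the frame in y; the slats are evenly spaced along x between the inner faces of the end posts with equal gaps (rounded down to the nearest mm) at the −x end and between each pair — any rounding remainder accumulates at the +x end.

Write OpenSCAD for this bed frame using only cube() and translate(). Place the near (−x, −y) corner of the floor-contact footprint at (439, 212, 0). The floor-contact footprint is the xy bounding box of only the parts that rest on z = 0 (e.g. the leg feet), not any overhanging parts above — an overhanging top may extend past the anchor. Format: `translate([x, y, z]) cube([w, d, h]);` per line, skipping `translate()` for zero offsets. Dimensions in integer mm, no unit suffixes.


translate([439, 212, 0]) cube([77, 77, 497]);
translate([439, 1085, 0]) cube([77, 77, 497]);
translate([2383, 212, 0]) cube([77, 77, 497]);
translate([2383, 1085, 0]) cube([77, 77, 497]);
translate([516, 212, 194]) cube([1867, 22, 141]);
translate([516, 1140, 194]) cube([1867, 22, 141]);
translate([439, 289, 194]) cube([22, 796, 141]);
translate([2438, 289, 194]) cube([22, 796, 141]);
translate([647, 212, 335]) cube([61, 950, 22]);
translate([839, 212, 335]) cube([61, 950, 22]);
translate([1031, 212, 335]) cube([61, 950, 22]);
translate([1223, 212, 335]) cube([61, 950, 22]);
translate([1415, 212, 335]) cube([61, 950, 22]);
translate([1607, 212, 335]) cube([61, 950, 22]);
translate([1799, 212, 335]) cube([61, 950, 22]);
translate([1991, 212, 335]) cube([61, 950, 22]);
translate([2183, 212, 335]) cube([61, 950, 22]);


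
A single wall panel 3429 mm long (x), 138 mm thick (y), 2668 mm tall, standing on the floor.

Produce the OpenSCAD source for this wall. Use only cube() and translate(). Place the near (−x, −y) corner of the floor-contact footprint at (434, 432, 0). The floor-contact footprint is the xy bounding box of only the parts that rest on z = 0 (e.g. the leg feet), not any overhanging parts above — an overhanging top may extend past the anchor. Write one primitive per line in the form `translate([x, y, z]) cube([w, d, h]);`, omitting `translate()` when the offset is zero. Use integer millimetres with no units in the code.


translate([434, 432, 0]) cube([3429, 138, 2668]);


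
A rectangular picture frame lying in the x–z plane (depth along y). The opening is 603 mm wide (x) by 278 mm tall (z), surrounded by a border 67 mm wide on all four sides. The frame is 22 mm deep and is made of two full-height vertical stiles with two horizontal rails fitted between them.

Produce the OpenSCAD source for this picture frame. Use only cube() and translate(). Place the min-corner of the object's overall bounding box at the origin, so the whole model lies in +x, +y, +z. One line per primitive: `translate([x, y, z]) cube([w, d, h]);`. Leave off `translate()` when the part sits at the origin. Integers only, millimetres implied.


cube([67, 22, 412]);
translate([670, 0, 0]) cube([67, 22, 412]);
translate([67, 0, 0]) cube([603, 22, 67]);
translate([67, 0, 345]) cube([603, 22, 67]);


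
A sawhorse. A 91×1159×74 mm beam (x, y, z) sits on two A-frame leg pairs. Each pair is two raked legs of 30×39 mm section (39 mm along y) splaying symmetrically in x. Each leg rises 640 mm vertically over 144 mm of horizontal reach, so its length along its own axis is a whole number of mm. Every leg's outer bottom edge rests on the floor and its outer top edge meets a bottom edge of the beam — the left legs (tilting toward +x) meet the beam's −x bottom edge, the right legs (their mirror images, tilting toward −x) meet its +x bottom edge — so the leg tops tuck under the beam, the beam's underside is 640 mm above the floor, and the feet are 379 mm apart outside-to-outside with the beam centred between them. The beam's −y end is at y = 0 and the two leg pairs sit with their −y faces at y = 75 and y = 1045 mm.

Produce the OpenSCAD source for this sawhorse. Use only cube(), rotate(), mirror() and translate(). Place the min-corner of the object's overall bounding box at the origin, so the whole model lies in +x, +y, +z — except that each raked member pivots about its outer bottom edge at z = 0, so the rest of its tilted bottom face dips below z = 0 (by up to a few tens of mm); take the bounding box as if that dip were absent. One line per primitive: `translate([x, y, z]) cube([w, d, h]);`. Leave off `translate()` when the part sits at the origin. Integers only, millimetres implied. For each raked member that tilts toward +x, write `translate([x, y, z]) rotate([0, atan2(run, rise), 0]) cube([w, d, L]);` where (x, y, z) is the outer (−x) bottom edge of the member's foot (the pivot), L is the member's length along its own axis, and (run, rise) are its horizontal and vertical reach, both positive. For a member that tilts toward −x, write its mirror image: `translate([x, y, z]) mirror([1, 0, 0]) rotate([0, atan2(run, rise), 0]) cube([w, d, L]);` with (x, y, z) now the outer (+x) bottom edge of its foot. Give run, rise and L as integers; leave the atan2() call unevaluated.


// leg length = √(144² + 640²) = 656
// right-leg outer foot x = 2·144 + 91 = 379
// beam min-corner = (144, 0, 640)
translate([144, 0, 640]) cube([91, 1159, 74]);
translate([0, 75, 0]) rotate([0, atan2(144, 640), 0]) cube([30, 39, 656]);
translate([379, 75, 0]) mirror([1, 0, 0]) rotate([0, atan2(144, 640), 0]) cube([30, 39, 656]);
translate([0, 1045, 0]) rotate([0, atan2(144, 640), 0]) cube([30, 39, 656]);
translate([379, 1045, 0]) mirror([1, 0, 0]) rotate([0, atan2(144, 640), 0]) cube([30, 39, 656]);


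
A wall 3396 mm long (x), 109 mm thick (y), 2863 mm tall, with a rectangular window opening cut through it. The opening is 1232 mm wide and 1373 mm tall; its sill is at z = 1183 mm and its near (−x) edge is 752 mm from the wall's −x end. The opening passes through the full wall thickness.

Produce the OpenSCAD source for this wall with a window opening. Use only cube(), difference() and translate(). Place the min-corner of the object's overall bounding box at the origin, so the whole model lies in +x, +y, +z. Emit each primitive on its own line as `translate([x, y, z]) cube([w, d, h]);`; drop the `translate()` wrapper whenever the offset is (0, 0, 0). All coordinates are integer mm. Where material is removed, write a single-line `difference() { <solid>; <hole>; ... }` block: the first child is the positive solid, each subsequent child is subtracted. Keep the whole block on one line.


difference() { cube([3396, 109, 2863]); translate([752, 0, 1183]) cube([1232, 109, 1373]); }


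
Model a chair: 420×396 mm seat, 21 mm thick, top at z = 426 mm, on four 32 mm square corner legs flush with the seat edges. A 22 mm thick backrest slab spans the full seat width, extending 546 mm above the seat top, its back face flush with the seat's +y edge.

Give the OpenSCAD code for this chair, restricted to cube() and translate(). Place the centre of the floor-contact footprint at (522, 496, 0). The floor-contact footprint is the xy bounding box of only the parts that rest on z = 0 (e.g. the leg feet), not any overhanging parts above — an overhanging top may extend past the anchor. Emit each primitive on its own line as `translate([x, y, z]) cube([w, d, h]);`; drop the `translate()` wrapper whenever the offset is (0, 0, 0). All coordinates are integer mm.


translate([312, 298, 405]) cube([420, 396, 21]);
translate([312, 298, 0]) cube([32, 32, 405]);
translate([700, 298, 0]) cube([32, 32, 405]);
translate([312, 662, 0]) cube([32, 32, 405]);
translate([700, 662, 0]) cube([32, 32, 405]);
translate([312, 672, 426]) cube([420, 22, 546]);


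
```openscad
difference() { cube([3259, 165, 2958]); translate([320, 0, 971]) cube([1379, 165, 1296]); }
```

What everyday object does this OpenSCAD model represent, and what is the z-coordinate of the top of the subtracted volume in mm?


A wall with a window opening. The window head height is 2267 mm.

A wall with a rectangular opening subtracted — a window. Sill at z = 971, opening 1296 mm tall, so the head is at 971 + 1296 = 2267 mm.


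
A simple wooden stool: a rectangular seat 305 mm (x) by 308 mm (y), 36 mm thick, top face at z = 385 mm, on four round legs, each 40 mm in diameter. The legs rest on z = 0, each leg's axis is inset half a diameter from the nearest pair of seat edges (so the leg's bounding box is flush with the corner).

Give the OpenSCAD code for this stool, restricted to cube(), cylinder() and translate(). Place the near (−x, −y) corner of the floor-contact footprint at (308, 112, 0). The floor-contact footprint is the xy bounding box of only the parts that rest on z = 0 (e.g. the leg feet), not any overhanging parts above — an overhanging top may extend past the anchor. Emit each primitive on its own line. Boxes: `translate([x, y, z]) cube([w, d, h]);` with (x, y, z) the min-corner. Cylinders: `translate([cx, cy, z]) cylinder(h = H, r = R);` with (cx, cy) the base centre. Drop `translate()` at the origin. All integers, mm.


translate([308, 112, 349]) cube([305, 308, 36]);
translate([328, 132, 0]) cylinder(h = 349, r = 20);
translate([593, 132, 0]) cylinder(h = 349, r = 20);
translate([328, 400, 0]) cylinder(h = 349, r = 20);
translate([593, 400, 0]) cylinder(h = 349, r = 20);


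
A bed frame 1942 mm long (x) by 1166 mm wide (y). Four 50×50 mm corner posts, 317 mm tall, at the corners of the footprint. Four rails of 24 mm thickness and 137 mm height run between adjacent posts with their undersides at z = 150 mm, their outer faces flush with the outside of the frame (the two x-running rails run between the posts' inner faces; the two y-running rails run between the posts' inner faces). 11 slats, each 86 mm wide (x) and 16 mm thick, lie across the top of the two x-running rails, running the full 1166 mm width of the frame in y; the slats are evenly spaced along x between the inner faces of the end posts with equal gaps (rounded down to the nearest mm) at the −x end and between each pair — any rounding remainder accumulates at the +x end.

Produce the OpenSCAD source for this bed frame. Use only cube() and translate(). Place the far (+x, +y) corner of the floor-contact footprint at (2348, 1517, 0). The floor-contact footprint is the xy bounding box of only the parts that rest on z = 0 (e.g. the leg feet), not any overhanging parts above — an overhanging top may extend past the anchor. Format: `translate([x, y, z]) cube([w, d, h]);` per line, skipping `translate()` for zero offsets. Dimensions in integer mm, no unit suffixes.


translate([406, 351, 0]) cube([50, 50, 317]);
translate([406, 1467, 0]) cube([50, 50, 317]);
translate([2298, 351, 0]) cube([50, 50, 317]);
translate([2298, 1467, 0]) cube([50, 50, 317]);
translate([456, 351, 150]) cube([1842, 24, 137]);
translate([456, 1493, 150]) cube([1842, 24, 137]);
translate([406, 401, 150]) cube([24, 1066, 137]);
translate([2324, 401, 150]) cube([24, 1066, 137]);
translate([530, 351, 287]) cube([86, 1166, 16]);
translate([690, 351, 287]) cube([86, 1166, 16]);
translate([850, 351, 287]) cube([86, 1166, 16]);
translate([1010, 351, 287]) cube([86, 1166, 16]);
translate([1170, 351, 287]) cube([86, 1166, 16]);
translate([1330, 351, 287]) cube([86, 1166, 16]);
translate([1490, 351, 287]) cube([86, 1166, 16]);
translate([1650, 351, 287]) cube([86, 1166, 16]);
translate([1810, 351, 287]) cube([86, 1166, 16]);
translate([1970, 351, 287]) cube([86, 1166, 16]);
translate([2130, 351, 287]) cube([86, 1166, 16]);


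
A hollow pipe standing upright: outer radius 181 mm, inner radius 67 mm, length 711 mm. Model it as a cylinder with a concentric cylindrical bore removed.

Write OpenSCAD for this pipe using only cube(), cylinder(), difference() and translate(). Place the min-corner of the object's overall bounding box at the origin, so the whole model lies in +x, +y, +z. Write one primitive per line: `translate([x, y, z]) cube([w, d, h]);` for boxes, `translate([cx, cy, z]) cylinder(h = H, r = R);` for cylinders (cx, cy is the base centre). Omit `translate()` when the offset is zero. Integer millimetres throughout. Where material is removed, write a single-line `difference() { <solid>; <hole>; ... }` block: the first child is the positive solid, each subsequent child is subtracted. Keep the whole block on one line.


difference() { translate([181, 181, 0]) cylinder(h = 711, r = 181); translate([181, 181, 0]) cylinder(h = 711, r = 67); }


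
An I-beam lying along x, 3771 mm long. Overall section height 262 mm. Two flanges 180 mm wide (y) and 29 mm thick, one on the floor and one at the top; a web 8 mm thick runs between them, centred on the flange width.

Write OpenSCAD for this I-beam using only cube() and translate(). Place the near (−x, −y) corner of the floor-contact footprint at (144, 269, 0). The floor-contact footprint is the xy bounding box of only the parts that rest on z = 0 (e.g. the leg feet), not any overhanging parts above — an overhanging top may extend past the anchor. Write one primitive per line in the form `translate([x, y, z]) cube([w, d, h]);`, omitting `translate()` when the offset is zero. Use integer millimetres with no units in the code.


translate([144, 269, 0]) cube([3771, 180, 29]);
translate([144, 355, 29]) cube([3771, 8, 204]);
translate([144, 269, 233]) cube([3771, 180, 29]);


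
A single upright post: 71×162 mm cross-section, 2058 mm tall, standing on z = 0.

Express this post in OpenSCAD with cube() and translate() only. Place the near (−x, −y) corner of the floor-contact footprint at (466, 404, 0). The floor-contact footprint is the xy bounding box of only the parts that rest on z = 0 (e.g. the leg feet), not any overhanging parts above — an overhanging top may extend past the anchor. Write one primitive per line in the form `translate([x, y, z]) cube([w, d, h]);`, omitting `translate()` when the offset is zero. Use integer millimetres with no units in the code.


translate([466, 404, 0]) cube([71, 162, 2058]);


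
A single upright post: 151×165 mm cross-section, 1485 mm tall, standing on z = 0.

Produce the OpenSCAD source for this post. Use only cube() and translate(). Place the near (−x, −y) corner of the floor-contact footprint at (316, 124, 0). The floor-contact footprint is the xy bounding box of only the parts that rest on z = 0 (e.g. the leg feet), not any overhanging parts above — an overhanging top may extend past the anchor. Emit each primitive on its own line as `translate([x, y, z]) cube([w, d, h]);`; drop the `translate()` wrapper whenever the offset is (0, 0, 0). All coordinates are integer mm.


translate([316, 124, 0]) cube([151, 165, 1485]);


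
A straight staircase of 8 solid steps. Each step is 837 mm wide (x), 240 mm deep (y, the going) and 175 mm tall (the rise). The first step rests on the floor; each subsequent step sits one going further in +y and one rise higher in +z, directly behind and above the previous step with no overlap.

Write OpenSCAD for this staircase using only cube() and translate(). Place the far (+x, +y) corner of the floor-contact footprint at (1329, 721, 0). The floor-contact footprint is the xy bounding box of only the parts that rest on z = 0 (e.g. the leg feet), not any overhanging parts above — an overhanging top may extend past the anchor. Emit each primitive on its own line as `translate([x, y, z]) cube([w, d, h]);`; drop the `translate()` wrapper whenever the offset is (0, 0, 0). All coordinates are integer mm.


translate([492, 481, 0]) cube([837, 240, 175]);
translate([492, 721, 175]) cube([837, 240, 175]);
translate([492, 961, 350]) cube([837, 240, 175]);
translate([492, 1201, 525]) cube([837, 240, 175]);
translate([492, 1441, 700]) cube([837, 240, 175]);
translate([492, 1681, 875]) cube([837, 240, 175]);
translate([492, 1921, 1050]) cube([837, 240, 175]);
translate([492, 2161, 1225]) cube([837, 240, 175]);


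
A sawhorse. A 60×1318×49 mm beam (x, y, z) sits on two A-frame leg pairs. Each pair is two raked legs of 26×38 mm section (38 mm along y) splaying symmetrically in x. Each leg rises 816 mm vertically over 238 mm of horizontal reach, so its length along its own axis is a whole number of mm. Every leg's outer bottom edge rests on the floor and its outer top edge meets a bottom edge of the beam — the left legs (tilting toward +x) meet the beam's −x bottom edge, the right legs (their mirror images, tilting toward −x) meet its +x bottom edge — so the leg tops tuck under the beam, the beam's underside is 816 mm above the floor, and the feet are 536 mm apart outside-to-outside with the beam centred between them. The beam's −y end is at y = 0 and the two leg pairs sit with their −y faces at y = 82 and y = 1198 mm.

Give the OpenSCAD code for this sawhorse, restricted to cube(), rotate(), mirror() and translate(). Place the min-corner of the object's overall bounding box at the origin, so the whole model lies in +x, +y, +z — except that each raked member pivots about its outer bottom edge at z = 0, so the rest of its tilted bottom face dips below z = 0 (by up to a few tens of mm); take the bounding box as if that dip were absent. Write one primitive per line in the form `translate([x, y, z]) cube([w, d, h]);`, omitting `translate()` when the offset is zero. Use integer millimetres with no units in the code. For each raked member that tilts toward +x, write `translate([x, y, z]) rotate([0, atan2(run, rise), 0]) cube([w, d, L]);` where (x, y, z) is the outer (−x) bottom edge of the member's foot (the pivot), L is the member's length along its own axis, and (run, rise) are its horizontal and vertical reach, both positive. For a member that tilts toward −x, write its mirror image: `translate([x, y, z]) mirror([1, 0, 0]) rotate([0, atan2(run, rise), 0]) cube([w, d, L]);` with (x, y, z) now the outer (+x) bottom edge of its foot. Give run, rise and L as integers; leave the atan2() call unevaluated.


// leg length = √(238² + 816²) = 850
// right-leg outer foot x = 2·238 + 60 = 536
// beam min-corner = (238, 0, 816)
translate([238, 0, 816]) cube([60, 1318, 49]);
translate([0, 82, 0]) rotate([0, atan2(238, 816), 0]) cube([26, 38, 850]);
translate([536, 82, 0]) mirror([1, 0, 0]) rotate([0, atan2(238, 816), 0]) cube([26, 38, 850]);
translate([0, 1198, 0]) rotate([0, atan2(238, 816), 0]) cube([26, 38, 850]);
translate([536, 1198, 0]) mirror([1, 0, 0]) rotate([0, atan2(238, 816), 0]) cube([26, 38, 850]);


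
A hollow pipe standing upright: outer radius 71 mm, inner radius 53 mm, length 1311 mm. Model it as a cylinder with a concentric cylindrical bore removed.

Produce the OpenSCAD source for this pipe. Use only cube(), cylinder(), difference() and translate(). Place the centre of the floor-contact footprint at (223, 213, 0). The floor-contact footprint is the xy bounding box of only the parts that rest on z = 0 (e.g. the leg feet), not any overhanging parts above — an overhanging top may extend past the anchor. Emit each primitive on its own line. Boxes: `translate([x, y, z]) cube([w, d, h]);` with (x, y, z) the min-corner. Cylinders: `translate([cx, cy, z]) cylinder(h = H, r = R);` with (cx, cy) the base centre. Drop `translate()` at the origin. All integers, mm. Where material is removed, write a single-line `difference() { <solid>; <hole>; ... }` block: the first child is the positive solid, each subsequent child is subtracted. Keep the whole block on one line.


difference() { translate([223, 213, 0]) cylinder(h = 1311, r = 71); translate([223, 213, 0]) cylinder(h = 1311, r = 53); }


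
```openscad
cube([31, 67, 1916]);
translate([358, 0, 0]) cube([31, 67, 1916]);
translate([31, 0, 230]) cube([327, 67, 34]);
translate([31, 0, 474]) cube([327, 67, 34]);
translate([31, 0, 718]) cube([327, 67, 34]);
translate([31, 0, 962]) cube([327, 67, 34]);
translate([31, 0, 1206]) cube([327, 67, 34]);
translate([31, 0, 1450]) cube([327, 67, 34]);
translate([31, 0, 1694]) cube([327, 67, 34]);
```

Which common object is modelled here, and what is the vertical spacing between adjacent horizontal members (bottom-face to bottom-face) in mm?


A ladder. The rung spacing is 244 mm.

Two tall 31×67 posts with 7 short bars between them — a ladder. Adjacent rungs sit at z = 230 and z = 474, so the spacing is 474 − 230 = 244 mm.


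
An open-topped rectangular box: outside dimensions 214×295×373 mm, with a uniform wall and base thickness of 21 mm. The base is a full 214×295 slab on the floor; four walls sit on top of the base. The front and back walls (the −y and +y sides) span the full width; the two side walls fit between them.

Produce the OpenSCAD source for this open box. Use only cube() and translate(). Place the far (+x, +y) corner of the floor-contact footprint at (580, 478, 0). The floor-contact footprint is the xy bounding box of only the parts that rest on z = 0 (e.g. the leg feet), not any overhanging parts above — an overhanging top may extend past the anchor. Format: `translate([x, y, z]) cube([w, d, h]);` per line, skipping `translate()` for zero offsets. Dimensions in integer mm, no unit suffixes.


translate([366, 183, 0]) cube([214, 295, 21]);
translate([366, 183, 21]) cube([214, 21, 352]);
translate([366, 457, 21]) cube([214, 21, 352]);
translate([366, 204, 21]) cube([21, 253, 352]);
translate([559, 204, 21]) cube([21, 253, 352]);


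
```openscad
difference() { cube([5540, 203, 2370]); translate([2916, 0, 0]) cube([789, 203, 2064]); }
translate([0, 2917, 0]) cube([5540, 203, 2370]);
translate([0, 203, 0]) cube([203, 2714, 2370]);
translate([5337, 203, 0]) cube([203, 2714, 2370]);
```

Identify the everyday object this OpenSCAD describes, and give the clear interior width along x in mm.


A single room. The interior width is 5134 mm.

Four walls enclosing a rectangle with a door in the front wall — a room. Outside width 5540 minus two 203 mm walls gives 5134 mm.


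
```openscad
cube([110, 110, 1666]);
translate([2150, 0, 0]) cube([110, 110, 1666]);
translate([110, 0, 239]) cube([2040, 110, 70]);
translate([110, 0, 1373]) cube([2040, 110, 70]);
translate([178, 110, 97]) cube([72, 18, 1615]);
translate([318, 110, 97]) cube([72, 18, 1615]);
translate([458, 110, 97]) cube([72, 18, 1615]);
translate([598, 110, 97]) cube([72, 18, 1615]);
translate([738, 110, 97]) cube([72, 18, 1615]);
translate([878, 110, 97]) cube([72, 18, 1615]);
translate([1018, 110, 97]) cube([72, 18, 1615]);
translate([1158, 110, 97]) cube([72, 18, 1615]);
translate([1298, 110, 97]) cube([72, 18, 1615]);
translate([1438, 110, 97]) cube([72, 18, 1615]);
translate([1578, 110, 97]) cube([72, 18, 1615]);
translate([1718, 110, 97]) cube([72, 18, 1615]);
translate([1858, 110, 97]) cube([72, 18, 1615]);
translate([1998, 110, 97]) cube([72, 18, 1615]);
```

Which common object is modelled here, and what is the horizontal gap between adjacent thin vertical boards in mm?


A fence section. The picket gap is 68 mm.

Two posts, two rails, 14 pickets — a fence section. Span 2040 mm holds 14 pickets of 72 mm with 15 equal gaps: ⌊(2040 − 14·72) / 15⌋ = 68 mm.


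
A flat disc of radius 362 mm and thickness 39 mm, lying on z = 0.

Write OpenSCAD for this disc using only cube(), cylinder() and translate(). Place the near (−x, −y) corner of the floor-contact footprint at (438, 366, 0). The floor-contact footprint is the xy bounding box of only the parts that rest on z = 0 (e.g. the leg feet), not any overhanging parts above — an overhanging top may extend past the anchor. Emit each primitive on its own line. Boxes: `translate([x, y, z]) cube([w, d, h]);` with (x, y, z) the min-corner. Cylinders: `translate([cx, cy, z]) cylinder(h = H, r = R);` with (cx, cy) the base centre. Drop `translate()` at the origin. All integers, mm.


translate([800, 728, 0]) cylinder(h = 39, r = 362);


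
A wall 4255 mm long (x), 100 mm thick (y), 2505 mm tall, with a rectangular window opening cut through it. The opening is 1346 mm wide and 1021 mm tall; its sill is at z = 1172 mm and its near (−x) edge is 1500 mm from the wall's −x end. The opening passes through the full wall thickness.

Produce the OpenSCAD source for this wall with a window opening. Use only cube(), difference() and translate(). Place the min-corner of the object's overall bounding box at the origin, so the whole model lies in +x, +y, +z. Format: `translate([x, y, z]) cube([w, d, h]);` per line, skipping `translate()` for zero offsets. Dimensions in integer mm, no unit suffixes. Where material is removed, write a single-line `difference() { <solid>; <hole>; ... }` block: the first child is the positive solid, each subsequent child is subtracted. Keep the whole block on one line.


difference() { cube([4255, 100, 2505]); translate([1500, 0, 1172]) cube([1346, 100, 1021]); }


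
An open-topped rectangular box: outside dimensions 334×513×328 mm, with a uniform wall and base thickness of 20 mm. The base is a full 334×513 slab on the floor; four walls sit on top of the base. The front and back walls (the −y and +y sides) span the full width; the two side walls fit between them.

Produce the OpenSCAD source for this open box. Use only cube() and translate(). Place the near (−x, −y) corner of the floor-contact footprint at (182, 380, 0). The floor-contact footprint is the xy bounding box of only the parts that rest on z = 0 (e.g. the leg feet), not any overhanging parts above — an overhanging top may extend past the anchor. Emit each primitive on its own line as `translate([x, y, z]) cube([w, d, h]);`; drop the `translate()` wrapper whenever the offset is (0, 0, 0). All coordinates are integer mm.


translate([182, 380, 0]) cube([334, 513, 20]);
translate([182, 380, 20]) cube([334, 20, 308]);
translate([182, 873, 20]) cube([334, 20, 308]);
translate([182, 400, 20]) cube([20, 473, 308]);
translate([496, 400, 20]) cube([20, 473, 308]);


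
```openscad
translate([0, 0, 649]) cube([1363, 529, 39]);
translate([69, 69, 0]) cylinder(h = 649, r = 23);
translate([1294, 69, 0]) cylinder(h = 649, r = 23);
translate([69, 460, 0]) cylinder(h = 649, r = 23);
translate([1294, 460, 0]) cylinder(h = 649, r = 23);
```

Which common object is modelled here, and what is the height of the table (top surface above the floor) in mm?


A table. The table height is 688 mm.

A 1363×529×39 slab sits at z = 649 on four Ø46 mm round legs — a table. The top surface is at 649 + 39 = 688 mm.


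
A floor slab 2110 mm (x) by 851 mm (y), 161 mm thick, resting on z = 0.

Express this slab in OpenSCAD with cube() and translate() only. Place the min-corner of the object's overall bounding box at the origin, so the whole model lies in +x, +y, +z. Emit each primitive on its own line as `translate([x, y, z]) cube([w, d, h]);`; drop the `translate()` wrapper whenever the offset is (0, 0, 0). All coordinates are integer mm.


cube([2110, 851, 161]);


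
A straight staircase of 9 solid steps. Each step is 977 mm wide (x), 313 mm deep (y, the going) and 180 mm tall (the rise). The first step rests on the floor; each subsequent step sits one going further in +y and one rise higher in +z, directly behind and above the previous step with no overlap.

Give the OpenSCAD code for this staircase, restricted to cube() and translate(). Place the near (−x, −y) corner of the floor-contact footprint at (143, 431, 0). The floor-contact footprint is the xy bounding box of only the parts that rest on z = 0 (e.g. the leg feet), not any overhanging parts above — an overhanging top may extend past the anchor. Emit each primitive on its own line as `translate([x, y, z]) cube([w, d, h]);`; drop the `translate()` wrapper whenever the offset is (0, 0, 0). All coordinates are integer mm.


translate([143, 431, 0]) cube([977, 313, 180]);
translate([143, 744, 180]) cube([977, 313, 180]);
translate([143, 1057, 360]) cube([977, 313, 180]);
translate([143, 1370, 540]) cube([977, 313, 180]);
translate([143, 1683, 720]) cube([977, 313, 180]);
translate([143, 1996, 900]) cube([977, 313, 180]);
translate([143, 2309, 1080]) cube([977, 313, 180]);
translate([143, 2622, 1260]) cube([977, 313, 180]);
translate([143, 2935, 1440]) cube([977, 313, 180]);


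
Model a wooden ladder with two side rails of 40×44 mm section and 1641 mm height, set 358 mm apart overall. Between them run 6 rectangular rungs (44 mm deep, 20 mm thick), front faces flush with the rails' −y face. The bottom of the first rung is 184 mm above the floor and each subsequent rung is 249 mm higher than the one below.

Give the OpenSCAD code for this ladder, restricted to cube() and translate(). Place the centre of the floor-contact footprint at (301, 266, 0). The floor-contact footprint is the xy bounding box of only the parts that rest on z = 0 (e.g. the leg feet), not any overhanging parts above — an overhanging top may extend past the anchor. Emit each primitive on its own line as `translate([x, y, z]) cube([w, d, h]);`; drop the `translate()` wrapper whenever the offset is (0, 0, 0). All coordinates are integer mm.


// rung span = 358 - 2*40 = 278
// rung[k] z = 184 + k*249
translate([122, 244, 0]) cube([40, 44, 1641]);
translate([440, 244, 0]) cube([40, 44, 1641]);
translate([162, 244, 184]) cube([278, 44, 20]);
translate([162, 244, 433]) cube([278, 44, 20]);
translate([162, 244, 682]) cube([278, 44, 20]);
translate([162, 244, 931]) cube([278, 44, 20]);
translate([162, 244, 1180]) cube([278, 44, 20]);
translate([162, 244, 1429]) cube([278, 44, 20]);


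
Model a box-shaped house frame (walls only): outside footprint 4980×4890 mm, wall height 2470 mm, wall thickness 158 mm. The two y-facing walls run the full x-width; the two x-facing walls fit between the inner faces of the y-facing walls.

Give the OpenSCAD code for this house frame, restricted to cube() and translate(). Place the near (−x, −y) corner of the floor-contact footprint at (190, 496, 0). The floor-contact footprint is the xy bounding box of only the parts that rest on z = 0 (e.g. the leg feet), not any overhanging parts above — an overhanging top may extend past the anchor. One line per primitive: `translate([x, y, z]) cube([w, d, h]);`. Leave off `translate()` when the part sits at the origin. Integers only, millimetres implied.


translate([190, 496, 0]) cube([4980, 158, 2470]);
translate([190, 5228, 0]) cube([4980, 158, 2470]);
translate([190, 654, 0]) cube([158, 4574, 2470]);
translate([5012, 654, 0]) cube([158, 4574, 2470]);


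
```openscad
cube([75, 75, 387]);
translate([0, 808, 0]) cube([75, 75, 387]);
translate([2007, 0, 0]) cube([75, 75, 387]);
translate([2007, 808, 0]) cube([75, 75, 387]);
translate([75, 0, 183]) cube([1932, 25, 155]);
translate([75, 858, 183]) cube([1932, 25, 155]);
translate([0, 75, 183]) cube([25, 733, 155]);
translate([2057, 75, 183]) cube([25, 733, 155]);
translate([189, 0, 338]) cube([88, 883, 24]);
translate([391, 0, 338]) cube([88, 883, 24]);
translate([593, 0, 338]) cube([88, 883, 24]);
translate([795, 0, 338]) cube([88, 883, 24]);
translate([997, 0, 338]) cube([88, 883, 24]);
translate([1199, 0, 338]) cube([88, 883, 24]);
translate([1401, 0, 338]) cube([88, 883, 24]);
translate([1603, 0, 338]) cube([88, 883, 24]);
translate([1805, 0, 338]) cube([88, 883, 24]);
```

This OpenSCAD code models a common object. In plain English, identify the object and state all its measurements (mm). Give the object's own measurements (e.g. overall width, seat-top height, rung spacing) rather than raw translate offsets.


A bed frame 2082 mm long (x) by 883 mm wide (y). Four 75×75 mm corner posts, 387 mm tall, at the corners of the footprint. Four rails of 25 mm thickness and 155 mm height run between adjacent posts with their undersides at z = 183 mm, their outer faces flush with the outside of the frame (the two x-running rails run between the posts' inner faces; the two y-running rails run between the posts' inner faces). 9 slats, each 88 mm wide (x) and 24 mm thick, lie across the top of the two x-running rails, running the full 883 mm width of the frame in y; along x they sit between the end posts with a 114 mm gap after the −x posts and between neighbouring slats and before the +x posts.


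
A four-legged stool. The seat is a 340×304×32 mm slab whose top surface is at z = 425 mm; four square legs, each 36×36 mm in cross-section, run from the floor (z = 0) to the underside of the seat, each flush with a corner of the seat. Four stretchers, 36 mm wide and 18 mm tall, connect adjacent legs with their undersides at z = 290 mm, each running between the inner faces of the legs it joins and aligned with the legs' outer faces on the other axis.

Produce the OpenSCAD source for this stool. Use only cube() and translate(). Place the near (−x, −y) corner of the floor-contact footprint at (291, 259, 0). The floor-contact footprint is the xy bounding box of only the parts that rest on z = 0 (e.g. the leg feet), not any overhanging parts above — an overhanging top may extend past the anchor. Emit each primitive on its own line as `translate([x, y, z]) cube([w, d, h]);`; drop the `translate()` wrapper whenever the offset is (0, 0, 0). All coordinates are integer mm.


translate([291, 259, 393]) cube([340, 304, 32]);
translate([291, 259, 0]) cube([36, 36, 393]);
translate([595, 259, 0]) cube([36, 36, 393]);
translate([291, 527, 0]) cube([36, 36, 393]);
translate([595, 527, 0]) cube([36, 36, 393]);
translate([327, 259, 290]) cube([268, 36, 18]);
translate([327, 527, 290]) cube([268, 36, 18]);
translate([291, 295, 290]) cube([36, 232, 18]);
translate([595, 295, 290]) cube([36, 232, 18]);


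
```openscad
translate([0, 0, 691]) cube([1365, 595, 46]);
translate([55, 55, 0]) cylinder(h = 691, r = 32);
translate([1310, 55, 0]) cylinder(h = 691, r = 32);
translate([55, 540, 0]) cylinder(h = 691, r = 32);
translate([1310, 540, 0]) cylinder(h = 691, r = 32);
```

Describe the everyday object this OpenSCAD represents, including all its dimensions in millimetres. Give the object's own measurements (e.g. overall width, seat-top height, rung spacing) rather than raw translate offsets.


A table: top 1365 mm (x) × 595 mm (y), 46 mm thick, upper face at z = 737 mm, on four round legs of 64 mm diameter, each leg's bounding box inset 23 mm from the nearest pair of top edges from z = 0 to the bottom of the top.
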